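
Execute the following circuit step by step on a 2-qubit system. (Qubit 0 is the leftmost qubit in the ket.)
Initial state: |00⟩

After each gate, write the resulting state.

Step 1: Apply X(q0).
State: |10⟩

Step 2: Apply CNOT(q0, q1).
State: |11⟩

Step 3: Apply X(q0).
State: |01⟩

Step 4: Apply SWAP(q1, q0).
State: |10⟩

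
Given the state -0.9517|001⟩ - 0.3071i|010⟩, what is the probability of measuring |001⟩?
0.9057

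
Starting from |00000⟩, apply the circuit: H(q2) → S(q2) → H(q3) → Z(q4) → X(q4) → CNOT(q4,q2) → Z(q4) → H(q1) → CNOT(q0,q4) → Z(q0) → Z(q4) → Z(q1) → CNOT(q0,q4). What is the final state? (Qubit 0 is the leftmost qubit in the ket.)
(1/√8)i|00001⟩ + (1/√8)i|00011⟩ + 1/√8|00101⟩ + 1/√8|00111⟩ - (1/√8)i|01001⟩ - (1/√8)i|01011⟩ - 1/√8|01101⟩ - 1/√8|01111⟩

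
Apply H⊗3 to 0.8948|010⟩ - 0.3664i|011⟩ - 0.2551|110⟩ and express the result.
(0.2262 - 0.1295i)|000⟩ + (0.2262 + 0.1295i)|001⟩ + (-0.2262 + 0.1295i)|010⟩ + (-0.2262 - 0.1295i)|011⟩ + (0.4066 - 0.1295i)|100⟩ + (0.4066 + 0.1295i)|101⟩ + (-0.4066 + 0.1295i)|110⟩ + (-0.4066 - 0.1295i)|111⟩

H⊗3 gives amp(|y⟩) = (1/2√2) Σ_x (−1)^(x·y) amp(|x⟩), where x·y is the number of positions in which both x and y have a 1.
|000⟩: (0.8948 - 0.3664i - 0.2551)/(2√2) = (0.2262 - 0.1295i)
|001⟩: (0.8948 + 0.3664i - 0.2551)/(2√2) = (0.2262 + 0.1295i)
|010⟩: (-0.8948 + 0.3664i + 0.2551)/(2√2) = (-0.2262 + 0.1295i)
|011⟩: (-0.8948 - 0.3664i + 0.2551)/(2√2) = (-0.2262 - 0.1295i)
|100⟩: (0.8948 - 0.3664i + 0.2551)/(2√2) = (0.4066 - 0.1295i)
|101⟩: (0.8948 + 0.3664i + 0.2551)/(2√2) = (0.4066 + 0.1295i)
|110⟩: (-0.8948 + 0.3664i - 0.2551)/(2√2) = (-0.4066 + 0.1295i)
|111⟩: (-0.8948 - 0.3664i - 0.2551)/(2√2) = (-0.4066 - 0.1295i)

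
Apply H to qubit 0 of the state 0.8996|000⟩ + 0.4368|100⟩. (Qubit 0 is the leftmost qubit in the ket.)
0.945|000⟩ + 0.3272|100⟩

H on qubit 0 mixes each pair of kets that differ only in qubit 0: amplitudes (a, b) of (|…0…⟩, |…1…⟩) become ((a + b)/√2, (a − b)/√2). Kets absent from the input have amplitude 0.
(|000⟩, |100⟩): (a, b) = (0.8996, 0.4368) → (0.945, 0.3272)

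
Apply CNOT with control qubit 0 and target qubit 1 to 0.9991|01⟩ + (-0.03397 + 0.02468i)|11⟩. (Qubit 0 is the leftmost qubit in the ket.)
0.9991|01⟩ + (-0.03397 + 0.02468i)|10⟩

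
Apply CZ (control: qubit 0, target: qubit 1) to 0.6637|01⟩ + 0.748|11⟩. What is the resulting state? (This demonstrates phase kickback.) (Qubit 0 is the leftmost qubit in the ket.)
0.6637|01⟩ - 0.748|11⟩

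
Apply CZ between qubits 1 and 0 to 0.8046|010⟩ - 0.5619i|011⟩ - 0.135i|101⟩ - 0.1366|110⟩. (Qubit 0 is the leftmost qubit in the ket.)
0.8046|010⟩ - 0.5619i|011⟩ - 0.135i|101⟩ + 0.1366|110⟩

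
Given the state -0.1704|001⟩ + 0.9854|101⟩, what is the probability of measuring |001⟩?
0.02904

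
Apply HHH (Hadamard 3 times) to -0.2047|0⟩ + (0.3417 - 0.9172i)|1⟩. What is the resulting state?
(0.09687 - 0.6486i)|0⟩ + (-0.3864 + 0.6486i)|1⟩

H² = I, so H^3 = H: a single Hadamard. With (a, b) = (-0.2047, (0.3417 - 0.9172i)), H gives ((a + b)/√2, (a − b)/√2) = ((0.09687 - 0.6486i), (-0.3864 + 0.6486i)).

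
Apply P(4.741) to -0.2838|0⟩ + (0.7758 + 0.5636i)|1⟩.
-0.2838|0⟩ + (0.5856 - 0.7594i)|1⟩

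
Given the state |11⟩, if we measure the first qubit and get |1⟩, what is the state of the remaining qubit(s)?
|1⟩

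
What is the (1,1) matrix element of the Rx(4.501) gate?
-0.6286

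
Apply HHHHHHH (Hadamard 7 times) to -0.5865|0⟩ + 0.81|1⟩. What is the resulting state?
0.158|0⟩ - 0.9875|1⟩

H² = I, so H^7 = H: a single Hadamard. With (a, b) = (-0.5865, 0.81), H gives ((a + b)/√2, (a − b)/√2) = (0.158, -0.9875).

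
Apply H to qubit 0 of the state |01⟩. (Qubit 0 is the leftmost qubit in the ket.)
1/√2|01⟩ + 1/√2|11⟩

H on qubit 0 mixes each pair of kets that differ only in qubit 0: amplitudes (a, b) of (|…0…⟩, |…1…⟩) become ((a + b)/√2, (a − b)/√2). Kets absent from the input have amplitude 0.
(|01⟩, |11⟩): (a, b) = (1, 0) → (1/√2, 1/√2)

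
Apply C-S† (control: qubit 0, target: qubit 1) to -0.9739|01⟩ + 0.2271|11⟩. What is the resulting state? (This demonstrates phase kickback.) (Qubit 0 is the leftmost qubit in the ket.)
-0.9739|01⟩ - 0.2271i|11⟩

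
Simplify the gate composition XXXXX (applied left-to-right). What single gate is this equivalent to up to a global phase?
X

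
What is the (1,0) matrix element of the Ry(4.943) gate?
0.6211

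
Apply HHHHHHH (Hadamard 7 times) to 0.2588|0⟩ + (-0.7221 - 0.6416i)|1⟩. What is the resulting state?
(-0.3276 - 0.4537i)|0⟩ + (0.6936 + 0.4537i)|1⟩

H² = I, so H^7 = H: a single Hadamard. With (a, b) = (0.2588, (-0.7221 - 0.6416i)), H gives ((a + b)/√2, (a − b)/√2) = ((-0.3276 - 0.4537i), (0.6936 + 0.4537i)).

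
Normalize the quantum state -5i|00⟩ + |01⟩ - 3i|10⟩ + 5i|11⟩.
-0.6455i|00⟩ + 0.1291|01⟩ - 0.3873i|10⟩ + 0.6455i|11⟩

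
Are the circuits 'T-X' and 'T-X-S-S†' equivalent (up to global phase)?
Yes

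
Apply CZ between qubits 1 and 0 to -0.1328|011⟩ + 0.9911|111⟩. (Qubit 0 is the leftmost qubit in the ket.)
-0.1328|011⟩ - 0.9911|111⟩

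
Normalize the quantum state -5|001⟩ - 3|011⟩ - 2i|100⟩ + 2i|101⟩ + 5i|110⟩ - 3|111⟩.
-0.5735|001⟩ - 0.3441|011⟩ - 0.2294i|100⟩ + 0.2294i|101⟩ + 0.5735i|110⟩ - 0.3441|111⟩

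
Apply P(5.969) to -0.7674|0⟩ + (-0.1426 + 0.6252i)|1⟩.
-0.7674|0⟩ + (0.05759 + 0.6387i)|1⟩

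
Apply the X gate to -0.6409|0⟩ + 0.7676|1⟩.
0.7676|0⟩ - 0.6409|1⟩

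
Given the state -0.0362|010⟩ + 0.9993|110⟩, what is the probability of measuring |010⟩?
0.00131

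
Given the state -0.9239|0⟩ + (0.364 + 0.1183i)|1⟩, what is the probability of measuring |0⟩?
0.8536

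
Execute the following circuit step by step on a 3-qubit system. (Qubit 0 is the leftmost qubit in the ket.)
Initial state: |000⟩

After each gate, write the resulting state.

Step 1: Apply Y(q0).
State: i|100⟩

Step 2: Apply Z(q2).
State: i|100⟩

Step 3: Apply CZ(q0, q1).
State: i|100⟩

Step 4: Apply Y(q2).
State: -|101⟩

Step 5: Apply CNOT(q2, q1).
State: -|111⟩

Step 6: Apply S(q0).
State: -i|111⟩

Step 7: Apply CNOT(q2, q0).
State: -i|011⟩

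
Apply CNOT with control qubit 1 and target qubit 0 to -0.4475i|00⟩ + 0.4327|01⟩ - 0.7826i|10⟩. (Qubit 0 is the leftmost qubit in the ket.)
-0.4475i|00⟩ - 0.7826i|10⟩ + 0.4327|11⟩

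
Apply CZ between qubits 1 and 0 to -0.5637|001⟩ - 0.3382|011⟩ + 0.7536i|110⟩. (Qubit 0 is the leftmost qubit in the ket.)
-0.5637|001⟩ - 0.3382|011⟩ - 0.7536i|110⟩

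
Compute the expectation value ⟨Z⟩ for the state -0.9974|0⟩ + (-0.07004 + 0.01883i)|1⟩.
0.9895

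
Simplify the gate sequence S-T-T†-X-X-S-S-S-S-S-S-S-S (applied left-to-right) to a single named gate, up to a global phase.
S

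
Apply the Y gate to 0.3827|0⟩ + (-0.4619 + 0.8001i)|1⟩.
(0.8001 + 0.4619i)|0⟩ + 0.3827i|1⟩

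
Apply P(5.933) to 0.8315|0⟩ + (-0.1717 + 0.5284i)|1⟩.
0.8315|0⟩ + (0.02 + 0.5552i)|1⟩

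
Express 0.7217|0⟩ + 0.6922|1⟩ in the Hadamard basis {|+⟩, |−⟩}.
0.9998|+⟩ + 0.02086|−⟩

With |ψ⟩ = α|0⟩ + β|1⟩, the Hadamard-basis coefficients are ⟨+|ψ⟩ = (α + β)/√2 and ⟨−|ψ⟩ = (α − β)/√2.
Here α = 0.7217, β = 0.6922: (α + β)/√2 = 0.9998, (α − β)/√2 = 0.02086.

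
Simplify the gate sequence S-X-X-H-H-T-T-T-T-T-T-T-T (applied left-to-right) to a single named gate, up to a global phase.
S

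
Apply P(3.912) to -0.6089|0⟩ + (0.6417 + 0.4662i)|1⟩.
-0.6089|0⟩ + (-0.1358 - 0.7815i)|1⟩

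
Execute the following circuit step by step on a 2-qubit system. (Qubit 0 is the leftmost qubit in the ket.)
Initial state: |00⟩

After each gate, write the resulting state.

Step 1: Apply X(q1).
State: |01⟩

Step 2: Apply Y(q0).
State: i|11⟩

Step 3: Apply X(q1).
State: i|10⟩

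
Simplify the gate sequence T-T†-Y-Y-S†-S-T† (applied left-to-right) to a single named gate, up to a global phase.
T†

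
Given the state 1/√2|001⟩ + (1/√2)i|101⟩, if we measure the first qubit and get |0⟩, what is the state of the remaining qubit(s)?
|01⟩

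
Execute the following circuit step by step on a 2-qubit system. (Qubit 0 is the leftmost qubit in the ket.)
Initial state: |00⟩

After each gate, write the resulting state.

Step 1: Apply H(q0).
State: 1/√2|00⟩ + 1/√2|10⟩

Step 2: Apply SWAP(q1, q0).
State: 1/√2|00⟩ + 1/√2|01⟩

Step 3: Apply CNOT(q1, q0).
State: 1/√2|00⟩ + 1/√2|11⟩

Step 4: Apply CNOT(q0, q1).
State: 1/√2|00⟩ + 1/√2|10⟩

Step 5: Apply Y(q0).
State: -(1/√2)i|00⟩ + (1/√2)i|10⟩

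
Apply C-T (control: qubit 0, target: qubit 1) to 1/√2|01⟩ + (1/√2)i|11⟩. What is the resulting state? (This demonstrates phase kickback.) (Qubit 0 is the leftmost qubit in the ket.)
1/√2|01⟩ + (-1/2 + (1/2)i)|11⟩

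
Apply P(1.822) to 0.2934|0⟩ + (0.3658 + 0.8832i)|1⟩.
0.2934|0⟩ + (-0.9464 + 0.1348i)|1⟩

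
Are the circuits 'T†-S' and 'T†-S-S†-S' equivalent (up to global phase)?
Yes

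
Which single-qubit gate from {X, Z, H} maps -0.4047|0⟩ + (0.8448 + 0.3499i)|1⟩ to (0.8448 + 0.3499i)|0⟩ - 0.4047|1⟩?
X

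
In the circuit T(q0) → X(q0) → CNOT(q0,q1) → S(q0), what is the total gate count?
4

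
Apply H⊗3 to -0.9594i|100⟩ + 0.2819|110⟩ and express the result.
(0.09967 - 0.3392i)|000⟩ + (0.09967 - 0.3392i)|001⟩ + (-0.09967 - 0.3392i)|010⟩ + (-0.09967 - 0.3392i)|011⟩ + (-0.09967 + 0.3392i)|100⟩ + (-0.09967 + 0.3392i)|101⟩ + (0.09967 + 0.3392i)|110⟩ + (0.09967 + 0.3392i)|111⟩

H⊗3 gives amp(|y⟩) = (1/2√2) Σ_x (−1)^(x·y) amp(|x⟩), where x·y is the number of positions in which both x and y have a 1.
|000⟩: (-0.9594i + 0.2819)/(2√2) = (0.09967 - 0.3392i)
|001⟩: (-0.9594i + 0.2819)/(2√2) = (0.09967 - 0.3392i)
|010⟩: (-0.9594i - 0.2819)/(2√2) = (-0.09967 - 0.3392i)
|011⟩: (-0.9594i - 0.2819)/(2√2) = (-0.09967 - 0.3392i)
|100⟩: (0.9594i - 0.2819)/(2√2) = (-0.09967 + 0.3392i)
|101⟩: (0.9594i - 0.2819)/(2√2) = (-0.09967 + 0.3392i)
|110⟩: (0.9594i + 0.2819)/(2√2) = (0.09967 + 0.3392i)
|111⟩: (0.9594i + 0.2819)/(2√2) = (0.09967 + 0.3392i)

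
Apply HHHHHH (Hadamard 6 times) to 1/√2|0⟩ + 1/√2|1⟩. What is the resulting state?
1/√2|0⟩ + 1/√2|1⟩

H² = I, so an even number of Hadamards cancels: H^6 = I and the state is unchanged.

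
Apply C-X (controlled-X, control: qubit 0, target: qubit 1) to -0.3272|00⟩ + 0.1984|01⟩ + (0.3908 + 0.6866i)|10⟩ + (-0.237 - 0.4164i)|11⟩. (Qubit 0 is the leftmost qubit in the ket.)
-0.3272|00⟩ + 0.1984|01⟩ + (-0.237 - 0.4164i)|10⟩ + (0.3908 + 0.6866i)|11⟩

C-X leaves the control-|0⟩ kets |00⟩, |01⟩ unchanged and applies X to qubit 1 on the control-|1⟩ pair (|10⟩, |11⟩).
X = [[0, 1], [1, 0]].
With a = amp(|10⟩) = (0.3908 + 0.6866i) and b = amp(|11⟩) = (-0.237 - 0.4164i):
new amp(|10⟩) = (1)·b = (-0.237 - 0.4164i)
new amp(|11⟩) = (1)·a = (0.3908 + 0.6866i)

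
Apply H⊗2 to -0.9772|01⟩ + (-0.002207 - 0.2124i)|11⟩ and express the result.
(-0.4897 - 0.1062i)|00⟩ + (0.4897 + 0.1062i)|01⟩ + (-0.4875 + 0.1062i)|10⟩ + (0.4875 - 0.1062i)|11⟩

H⊗2 gives amp(|y⟩) = (1/2) Σ_x (−1)^(x·y) amp(|x⟩), where x·y is the number of positions in which both x and y have a 1.
|00⟩: (-0.9772 + (-0.002207 - 0.2124i))/2 = (-0.4897 - 0.1062i)
|01⟩: (0.9772 - (-0.002207 - 0.2124i))/2 = (0.4897 + 0.1062i)
|10⟩: (-0.9772 - (-0.002207 - 0.2124i))/2 = (-0.4875 + 0.1062i)
|11⟩: (0.9772 + (-0.002207 - 0.2124i))/2 = (0.4875 - 0.1062i)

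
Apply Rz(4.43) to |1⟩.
(-0.6006 + 0.7996i)|1⟩

Rz(4.43) = [[e^(−iθ/2), 0], [0, e^(iθ/2)]] with e^(±iθ/2) = cos(θ/2) ± i·sin(θ/2); θ = 4.43, cos(θ/2) ≈ -0.600562, sin(θ/2) ≈ 0.799578.
With a = amp(|0⟩) = 0 and b = amp(|1⟩) = 1:
new amp(|0⟩) = (-0.600562 - 0.799578i)·a = 0
new amp(|1⟩) = (-0.600562 + 0.799578i)·b = (-0.6006 + 0.7996i)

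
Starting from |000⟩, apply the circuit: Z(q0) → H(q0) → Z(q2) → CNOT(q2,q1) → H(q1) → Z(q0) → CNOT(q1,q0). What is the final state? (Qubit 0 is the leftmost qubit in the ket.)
1/2|000⟩ - 1/2|010⟩ - 1/2|100⟩ + 1/2|110⟩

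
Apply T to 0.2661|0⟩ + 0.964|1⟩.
0.2661|0⟩ + (0.6817 + 0.6817i)|1⟩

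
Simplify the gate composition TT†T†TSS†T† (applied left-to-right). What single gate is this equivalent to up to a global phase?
T†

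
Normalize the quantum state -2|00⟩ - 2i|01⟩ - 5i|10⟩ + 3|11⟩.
-0.3086|00⟩ - 0.3086i|01⟩ - 0.7715i|10⟩ + 0.4629|11⟩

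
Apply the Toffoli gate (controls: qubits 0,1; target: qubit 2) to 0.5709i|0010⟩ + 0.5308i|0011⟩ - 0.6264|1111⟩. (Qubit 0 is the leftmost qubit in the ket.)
0.5709i|0010⟩ + 0.5308i|0011⟩ - 0.6264|1101⟩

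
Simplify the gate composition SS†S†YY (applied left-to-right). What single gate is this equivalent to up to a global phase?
S†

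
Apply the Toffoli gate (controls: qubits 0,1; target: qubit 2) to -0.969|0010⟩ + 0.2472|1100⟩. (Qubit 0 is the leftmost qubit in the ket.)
-0.969|0010⟩ + 0.2472|1110⟩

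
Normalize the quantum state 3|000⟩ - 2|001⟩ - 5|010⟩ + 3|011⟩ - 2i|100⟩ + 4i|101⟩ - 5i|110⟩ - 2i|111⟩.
0.3062|000⟩ - 0.2041|001⟩ - 0.5103|010⟩ + 0.3062|011⟩ - 0.2041i|100⟩ + (1/√6)i|101⟩ - 0.5103i|110⟩ - 0.2041i|111⟩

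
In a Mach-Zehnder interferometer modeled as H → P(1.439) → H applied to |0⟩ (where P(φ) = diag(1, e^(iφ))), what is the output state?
(0.5657 + 0.4957i)|0⟩ + (0.4343 - 0.4957i)|1⟩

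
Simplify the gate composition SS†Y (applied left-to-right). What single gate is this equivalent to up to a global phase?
Y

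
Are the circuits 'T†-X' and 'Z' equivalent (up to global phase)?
No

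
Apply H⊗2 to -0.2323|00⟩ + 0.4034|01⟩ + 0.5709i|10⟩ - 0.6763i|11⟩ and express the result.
(0.08555 - 0.0527i)|00⟩ + (-0.3179 + 0.6236i)|01⟩ + (0.08555 + 0.0527i)|10⟩ + (-0.3179 - 0.6236i)|11⟩

H⊗2 gives amp(|y⟩) = (1/2) Σ_x (−1)^(x·y) amp(|x⟩), where x·y is the number of positions in which both x and y have a 1.
|00⟩: (-0.2323 + 0.4034 + 0.5709i - 0.6763i)/2 = (0.08555 - 0.0527i)
|01⟩: (-0.2323 - 0.4034 + 0.5709i + 0.6763i)/2 = (-0.3179 + 0.6236i)
|10⟩: (-0.2323 + 0.4034 - 0.5709i + 0.6763i)/2 = (0.08555 + 0.0527i)
|11⟩: (-0.2323 - 0.4034 - 0.5709i - 0.6763i)/2 = (-0.3179 - 0.6236i)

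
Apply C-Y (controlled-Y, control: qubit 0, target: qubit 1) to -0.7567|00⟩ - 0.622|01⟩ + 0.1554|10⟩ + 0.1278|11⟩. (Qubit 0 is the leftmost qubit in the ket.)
-0.7567|00⟩ - 0.622|01⟩ - 0.1278i|10⟩ + 0.1554i|11⟩

C-Y leaves the control-|0⟩ kets |00⟩, |01⟩ unchanged and applies Y to qubit 1 on the control-|1⟩ pair (|10⟩, |11⟩).
Y = [[0, -i], [i, 0]].
With a = amp(|10⟩) = 0.1554 and b = amp(|11⟩) = 0.1278:
new amp(|10⟩) = (-i)·b = -0.1278i
new amp(|11⟩) = (i)·a = 0.1554i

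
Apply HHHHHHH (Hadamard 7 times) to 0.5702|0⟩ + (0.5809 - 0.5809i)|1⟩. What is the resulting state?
(0.814 - 0.4108i)|0⟩ + (-0.007566 + 0.4108i)|1⟩

H² = I, so H^7 = H: a single Hadamard. With (a, b) = (0.5702, (0.5809 - 0.5809i)), H gives ((a + b)/√2, (a − b)/√2) = ((0.814 - 0.4108i), (-0.007566 + 0.4108i)).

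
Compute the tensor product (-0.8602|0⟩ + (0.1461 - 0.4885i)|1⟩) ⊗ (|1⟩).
-0.8602|01⟩ + (0.1461 - 0.4885i)|11⟩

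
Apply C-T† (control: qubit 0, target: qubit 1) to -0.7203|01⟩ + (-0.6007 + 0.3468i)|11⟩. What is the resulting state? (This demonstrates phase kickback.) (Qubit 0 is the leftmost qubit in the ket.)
-0.7203|01⟩ + (-0.1795 + 0.67i)|11⟩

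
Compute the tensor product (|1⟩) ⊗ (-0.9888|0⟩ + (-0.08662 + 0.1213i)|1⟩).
-0.9888|10⟩ + (-0.08662 + 0.1213i)|11⟩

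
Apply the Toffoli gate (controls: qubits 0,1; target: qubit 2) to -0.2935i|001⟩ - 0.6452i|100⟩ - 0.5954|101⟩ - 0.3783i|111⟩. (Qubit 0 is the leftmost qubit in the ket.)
-0.2935i|001⟩ - 0.6452i|100⟩ - 0.5954|101⟩ - 0.3783i|110⟩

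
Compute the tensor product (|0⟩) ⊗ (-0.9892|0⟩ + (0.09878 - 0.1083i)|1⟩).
-0.9892|00⟩ + (0.09878 - 0.1083i)|01⟩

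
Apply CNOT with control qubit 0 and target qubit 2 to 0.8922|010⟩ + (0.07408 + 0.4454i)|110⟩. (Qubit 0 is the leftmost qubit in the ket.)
0.8922|010⟩ + (0.07408 + 0.4454i)|111⟩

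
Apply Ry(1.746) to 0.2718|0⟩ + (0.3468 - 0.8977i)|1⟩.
(-0.0911 + 0.6879i)|0⟩ + (0.4311 - 0.5768i)|1⟩

Ry(1.746) = [[cos(θ/2), −sin(θ/2)], [sin(θ/2), cos(θ/2)]]; θ = 1.746, cos(θ/2) ≈ 0.642531, sin(θ/2) ≈ 0.76626.
With a = amp(|0⟩) = 0.2718 and b = amp(|1⟩) = (0.3468 - 0.8977i):
new amp(|0⟩) = (0.642531)·a + (-0.76626)·b = (-0.0911 + 0.6879i)
new amp(|1⟩) = (0.76626)·a + (0.642531)·b = (0.4311 - 0.5768i)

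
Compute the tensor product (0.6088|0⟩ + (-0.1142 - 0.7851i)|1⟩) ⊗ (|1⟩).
0.6088|01⟩ + (-0.1142 - 0.7851i)|11⟩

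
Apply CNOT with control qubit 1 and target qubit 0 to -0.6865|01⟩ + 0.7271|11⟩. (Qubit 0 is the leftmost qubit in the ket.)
0.7271|01⟩ - 0.6865|11⟩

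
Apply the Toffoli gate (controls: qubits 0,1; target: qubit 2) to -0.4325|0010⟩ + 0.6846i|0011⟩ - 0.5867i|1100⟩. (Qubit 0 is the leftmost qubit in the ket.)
-0.4325|0010⟩ + 0.6846i|0011⟩ - 0.5867i|1110⟩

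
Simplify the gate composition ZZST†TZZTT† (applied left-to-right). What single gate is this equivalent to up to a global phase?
S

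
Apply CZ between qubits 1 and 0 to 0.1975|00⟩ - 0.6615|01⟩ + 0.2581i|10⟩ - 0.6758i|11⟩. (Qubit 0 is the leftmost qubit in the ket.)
0.1975|00⟩ - 0.6615|01⟩ + 0.2581i|10⟩ + 0.6758i|11⟩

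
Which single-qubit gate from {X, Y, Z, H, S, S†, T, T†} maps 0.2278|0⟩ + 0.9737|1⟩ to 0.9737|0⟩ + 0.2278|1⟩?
X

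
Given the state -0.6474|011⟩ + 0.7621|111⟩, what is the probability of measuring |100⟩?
0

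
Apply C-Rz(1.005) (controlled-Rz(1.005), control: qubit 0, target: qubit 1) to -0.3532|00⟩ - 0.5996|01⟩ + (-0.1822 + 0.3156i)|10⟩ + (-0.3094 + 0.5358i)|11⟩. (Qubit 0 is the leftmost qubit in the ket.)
-0.3532|00⟩ - 0.5996|01⟩ + (-0.007678 + 0.3643i)|10⟩ + (-0.5292 + 0.3206i)|11⟩

C-Rz(1.005) leaves the control-|0⟩ kets |00⟩, |01⟩ unchanged and applies Rz(1.005) to qubit 1 on the control-|1⟩ pair (|10⟩, |11⟩).
Rz(1.005) = [[e^(−iθ/2), 0], [0, e^(iθ/2)]] with e^(±iθ/2) = cos(θ/2) ± i·sin(θ/2); θ = 1.005, cos(θ/2) ≈ 0.876381, sin(θ/2) ≈ 0.481618.
With a = amp(|10⟩) = (-0.1822 + 0.3156i) and b = amp(|11⟩) = (-0.3094 + 0.5358i):
new amp(|10⟩) = (0.876381 - 0.481618i)·a = (-0.007678 + 0.3643i)
new amp(|11⟩) = (0.876381 + 0.481618i)·b = (-0.5292 + 0.3206i)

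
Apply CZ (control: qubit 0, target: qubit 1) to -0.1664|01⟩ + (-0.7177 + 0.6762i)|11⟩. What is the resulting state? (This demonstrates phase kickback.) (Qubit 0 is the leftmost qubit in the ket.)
-0.1664|01⟩ + (0.7177 - 0.6762i)|11⟩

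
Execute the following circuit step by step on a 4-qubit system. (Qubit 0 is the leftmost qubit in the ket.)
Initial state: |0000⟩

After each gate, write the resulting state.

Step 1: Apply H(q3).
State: 1/√2|0000⟩ + 1/√2|0001⟩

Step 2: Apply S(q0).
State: 1/√2|0000⟩ + 1/√2|0001⟩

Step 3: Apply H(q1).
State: 1/2|0000⟩ + 1/2|0001⟩ + 1/2|0100⟩ + 1/2|0101⟩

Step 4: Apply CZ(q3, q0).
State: 1/2|0000⟩ + 1/2|0001⟩ + 1/2|0100⟩ + 1/2|0101⟩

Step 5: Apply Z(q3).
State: 1/2|0000⟩ - 1/2|0001⟩ + 1/2|0100⟩ - 1/2|0101⟩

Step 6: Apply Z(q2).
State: 1/2|0000⟩ - 1/2|0001⟩ + 1/2|0100⟩ - 1/2|0101⟩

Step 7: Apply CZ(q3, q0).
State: 1/2|0000⟩ - 1/2|0001⟩ + 1/2|0100⟩ - 1/2|0101⟩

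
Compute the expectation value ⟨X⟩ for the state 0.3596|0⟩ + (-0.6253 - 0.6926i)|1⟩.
-0.4497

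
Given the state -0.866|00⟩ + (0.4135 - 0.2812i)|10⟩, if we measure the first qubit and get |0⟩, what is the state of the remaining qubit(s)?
-|0⟩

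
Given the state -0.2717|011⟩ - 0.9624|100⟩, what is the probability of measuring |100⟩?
0.9262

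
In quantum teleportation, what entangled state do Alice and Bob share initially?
Bell state |Φ+⟩ = (|00⟩ + |11⟩)/√2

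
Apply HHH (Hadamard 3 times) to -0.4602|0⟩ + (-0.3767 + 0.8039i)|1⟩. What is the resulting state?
(-0.5918 + 0.5684i)|0⟩ + (-0.05904 - 0.5684i)|1⟩

H² = I, so H^3 = H: a single Hadamard. With (a, b) = (-0.4602, (-0.3767 + 0.8039i)), H gives ((a + b)/√2, (a − b)/√2) = ((-0.5918 + 0.5684i), (-0.05904 - 0.5684i)).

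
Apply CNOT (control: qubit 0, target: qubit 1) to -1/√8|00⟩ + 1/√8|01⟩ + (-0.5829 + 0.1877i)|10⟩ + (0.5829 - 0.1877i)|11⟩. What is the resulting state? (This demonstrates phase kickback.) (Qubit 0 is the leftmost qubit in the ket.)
-1/√8|00⟩ + 1/√8|01⟩ + (0.5829 - 0.1877i)|10⟩ + (-0.5829 + 0.1877i)|11⟩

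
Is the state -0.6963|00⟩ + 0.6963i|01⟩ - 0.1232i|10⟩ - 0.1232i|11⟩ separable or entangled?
Entangled

Writing the state as a|00⟩ + b|01⟩ + c|10⟩ + d|11⟩, it is a product state iff ad − bc = 0.
Here (a, b, c, d) = (-0.6963, 0.6963i, -0.1232i, -0.1232i): ad − bc = (-0.6963)(-0.1232i) − (0.6963i)(-0.1232i) = (-0.08578 + 0.08578i) ≠ 0, so the state is entangled.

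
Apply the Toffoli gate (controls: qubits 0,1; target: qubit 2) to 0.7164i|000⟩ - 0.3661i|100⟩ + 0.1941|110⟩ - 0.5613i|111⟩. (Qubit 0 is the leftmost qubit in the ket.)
0.7164i|000⟩ - 0.3661i|100⟩ - 0.5613i|110⟩ + 0.1941|111⟩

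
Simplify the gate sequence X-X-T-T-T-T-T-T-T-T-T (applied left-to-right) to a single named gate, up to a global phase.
T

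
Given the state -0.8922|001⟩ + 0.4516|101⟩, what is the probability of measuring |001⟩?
0.796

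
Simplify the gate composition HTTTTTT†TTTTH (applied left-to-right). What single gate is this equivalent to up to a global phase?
I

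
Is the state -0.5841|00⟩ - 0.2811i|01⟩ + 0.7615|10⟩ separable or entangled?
Entangled

Writing the state as a|00⟩ + b|01⟩ + c|10⟩ + d|11⟩, it is a product state iff ad − bc = 0.
Here (a, b, c, d) = (-0.5841, -0.2811i, 0.7615, 0): ad − bc = (-0.5841)(0) − (-0.2811i)(0.7615) = 0.2141i ≠ 0, so the state is entangled.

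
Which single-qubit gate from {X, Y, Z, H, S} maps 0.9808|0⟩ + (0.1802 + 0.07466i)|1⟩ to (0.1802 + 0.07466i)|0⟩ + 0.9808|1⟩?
X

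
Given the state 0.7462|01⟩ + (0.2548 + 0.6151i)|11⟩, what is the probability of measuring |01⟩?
0.5568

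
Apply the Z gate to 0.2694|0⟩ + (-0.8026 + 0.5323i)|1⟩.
0.2694|0⟩ + (0.8026 - 0.5323i)|1⟩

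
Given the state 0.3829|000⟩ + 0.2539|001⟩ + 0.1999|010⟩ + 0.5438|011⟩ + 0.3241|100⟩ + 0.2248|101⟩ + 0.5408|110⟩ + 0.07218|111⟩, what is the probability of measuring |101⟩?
0.05054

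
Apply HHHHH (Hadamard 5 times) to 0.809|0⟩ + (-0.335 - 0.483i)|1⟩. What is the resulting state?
(0.3352 - 0.3415i)|0⟩ + (0.8089 + 0.3415i)|1⟩

H² = I, so H^5 = H: a single Hadamard. With (a, b) = (0.809, (-0.335 - 0.483i)), H gives ((a + b)/√2, (a − b)/√2) = ((0.3352 - 0.3415i), (0.8089 + 0.3415i)).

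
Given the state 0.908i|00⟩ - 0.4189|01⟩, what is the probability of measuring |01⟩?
0.1755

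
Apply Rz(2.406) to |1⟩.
(0.3596 + 0.9331i)|1⟩

Rz(2.406) = [[e^(−iθ/2), 0], [0, e^(iθ/2)]] with e^(±iθ/2) = cos(θ/2) ± i·sin(θ/2); θ = 2.406, cos(θ/2) ≈ 0.35956, sin(θ/2) ≈ 0.933122.
With a = amp(|0⟩) = 0 and b = amp(|1⟩) = 1:
new amp(|0⟩) = (0.35956 - 0.933122i)·a = 0
new amp(|1⟩) = (0.35956 + 0.933122i)·b = (0.3596 + 0.9331i)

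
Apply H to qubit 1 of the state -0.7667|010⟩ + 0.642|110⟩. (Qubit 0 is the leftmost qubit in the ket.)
-0.5421|000⟩ + 0.5421|010⟩ + 0.454|100⟩ - 0.454|110⟩

H on qubit 1 mixes each pair of kets that differ only in qubit 1: amplitudes (a, b) of (|…0…⟩, |…1…⟩) become ((a + b)/√2, (a − b)/√2). Kets absent from the input have amplitude 0.
(|000⟩, |010⟩): (a, b) = (0, -0.7667) → (-0.5421, 0.5421)
(|100⟩, |110⟩): (a, b) = (0, 0.642) → (0.454, -0.454)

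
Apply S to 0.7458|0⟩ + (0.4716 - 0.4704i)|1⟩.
0.7458|0⟩ + (0.4704 + 0.4716i)|1⟩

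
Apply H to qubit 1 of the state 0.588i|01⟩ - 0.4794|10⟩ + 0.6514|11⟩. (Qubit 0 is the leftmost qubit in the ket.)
0.4158i|00⟩ - 0.4158i|01⟩ + 0.1216|10⟩ - 0.7996|11⟩

H on qubit 1 mixes each pair of kets that differ only in qubit 1: amplitudes (a, b) of (|…0…⟩, |…1…⟩) become ((a + b)/√2, (a − b)/√2). Kets absent from the input have amplitude 0.
(|00⟩, |01⟩): (a, b) = (0, 0.588i) → (0.4158i, -0.4158i)
(|10⟩, |11⟩): (a, b) = (-0.4794, 0.6514) → (0.1216, -0.7996)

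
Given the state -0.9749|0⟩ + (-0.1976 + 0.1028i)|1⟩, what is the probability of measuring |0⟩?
0.9504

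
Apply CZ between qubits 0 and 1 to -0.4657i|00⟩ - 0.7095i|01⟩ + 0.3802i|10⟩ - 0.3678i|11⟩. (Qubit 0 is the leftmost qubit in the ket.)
-0.4657i|00⟩ - 0.7095i|01⟩ + 0.3802i|10⟩ + 0.3678i|11⟩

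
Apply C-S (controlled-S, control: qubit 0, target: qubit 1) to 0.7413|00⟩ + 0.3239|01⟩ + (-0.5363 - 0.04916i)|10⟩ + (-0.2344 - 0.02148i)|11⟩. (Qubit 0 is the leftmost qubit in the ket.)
0.7413|00⟩ + 0.3239|01⟩ + (-0.5363 - 0.04916i)|10⟩ + (0.02148 - 0.2344i)|11⟩

C-S leaves the control-|0⟩ kets |00⟩, |01⟩ unchanged and applies S to qubit 1 on the control-|1⟩ pair (|10⟩, |11⟩).
S = [[1, 0], [0, i]].
With a = amp(|10⟩) = (-0.5363 - 0.04916i) and b = amp(|11⟩) = (-0.2344 - 0.02148i):
new amp(|10⟩) = (1)·a = (-0.5363 - 0.04916i)
new amp(|11⟩) = (i)·b = (0.02148 - 0.2344i)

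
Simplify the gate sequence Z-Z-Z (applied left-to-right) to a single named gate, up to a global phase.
Z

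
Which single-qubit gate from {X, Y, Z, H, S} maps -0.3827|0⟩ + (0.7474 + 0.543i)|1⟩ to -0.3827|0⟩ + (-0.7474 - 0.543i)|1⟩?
Z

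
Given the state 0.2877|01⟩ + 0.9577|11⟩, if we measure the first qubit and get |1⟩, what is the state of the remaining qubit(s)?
|1⟩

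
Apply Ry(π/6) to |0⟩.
0.9659|0⟩ + 0.2588|1⟩

Ry(π/6) = [[cos(θ/2), −sin(θ/2)], [sin(θ/2), cos(θ/2)]]; θ = π/6, cos(θ/2) ≈ 0.965926, sin(θ/2) ≈ 0.258819.
With a = amp(|0⟩) = 1 and b = amp(|1⟩) = 0:
new amp(|0⟩) = (0.965926)·a + (-0.258819)·b = 0.9659
new amp(|1⟩) = (0.258819)·a + (0.965926)·b = 0.2588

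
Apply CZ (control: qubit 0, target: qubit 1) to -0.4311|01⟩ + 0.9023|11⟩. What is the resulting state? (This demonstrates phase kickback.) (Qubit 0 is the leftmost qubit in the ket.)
-0.4311|01⟩ - 0.9023|11⟩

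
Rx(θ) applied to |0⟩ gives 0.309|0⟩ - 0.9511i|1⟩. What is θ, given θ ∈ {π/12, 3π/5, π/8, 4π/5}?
4π/5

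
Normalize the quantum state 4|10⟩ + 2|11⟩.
0.8944|10⟩ + 1/√5|11⟩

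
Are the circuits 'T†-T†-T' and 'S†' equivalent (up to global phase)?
No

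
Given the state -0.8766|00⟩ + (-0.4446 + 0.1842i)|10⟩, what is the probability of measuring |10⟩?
0.2316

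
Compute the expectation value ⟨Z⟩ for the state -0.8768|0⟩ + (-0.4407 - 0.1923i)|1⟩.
0.5376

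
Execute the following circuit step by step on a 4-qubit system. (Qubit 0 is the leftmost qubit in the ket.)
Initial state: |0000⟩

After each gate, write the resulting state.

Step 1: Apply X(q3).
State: |0001⟩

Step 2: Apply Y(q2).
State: i|0011⟩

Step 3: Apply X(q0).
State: i|1011⟩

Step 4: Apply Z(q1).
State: i|1011⟩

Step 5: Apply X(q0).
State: i|0011⟩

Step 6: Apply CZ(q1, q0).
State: i|0011⟩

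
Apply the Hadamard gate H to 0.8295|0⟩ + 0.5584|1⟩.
0.9814|0⟩ + 0.1917|1⟩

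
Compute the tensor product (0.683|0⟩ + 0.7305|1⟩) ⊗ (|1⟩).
0.683|01⟩ + 0.7305|11⟩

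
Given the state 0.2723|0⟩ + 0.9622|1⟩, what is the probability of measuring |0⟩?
0.07415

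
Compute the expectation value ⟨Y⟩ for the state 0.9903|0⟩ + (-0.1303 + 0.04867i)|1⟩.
0.0964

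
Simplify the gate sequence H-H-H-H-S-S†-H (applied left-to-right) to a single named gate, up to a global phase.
H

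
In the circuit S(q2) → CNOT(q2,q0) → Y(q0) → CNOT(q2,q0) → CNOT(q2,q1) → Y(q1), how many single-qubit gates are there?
3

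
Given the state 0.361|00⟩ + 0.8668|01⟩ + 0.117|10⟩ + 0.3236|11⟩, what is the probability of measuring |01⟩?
0.7513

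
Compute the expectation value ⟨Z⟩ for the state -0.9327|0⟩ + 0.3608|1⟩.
0.7398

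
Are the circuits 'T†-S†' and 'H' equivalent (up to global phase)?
No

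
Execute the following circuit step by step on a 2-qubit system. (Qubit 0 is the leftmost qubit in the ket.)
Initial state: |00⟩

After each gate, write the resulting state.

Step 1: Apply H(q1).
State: 1/√2|00⟩ + 1/√2|01⟩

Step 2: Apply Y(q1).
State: -(1/√2)i|00⟩ + (1/√2)i|01⟩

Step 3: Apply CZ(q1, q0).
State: -(1/√2)i|00⟩ + (1/√2)i|01⟩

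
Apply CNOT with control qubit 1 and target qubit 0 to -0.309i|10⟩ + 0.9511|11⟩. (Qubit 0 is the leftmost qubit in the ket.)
0.9511|01⟩ - 0.309i|10⟩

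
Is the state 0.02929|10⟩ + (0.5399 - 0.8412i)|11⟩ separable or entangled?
Separable

Writing the state as a|00⟩ + b|01⟩ + c|10⟩ + d|11⟩, it is a product state iff ad − bc = 0.
Here (a, b, c, d) = (0, 0, 0.02929, (0.5399 - 0.8412i)): ad − bc = (0)(0.5399 - 0.8412i) − (0)(0.02929) = 0, so the state is separable.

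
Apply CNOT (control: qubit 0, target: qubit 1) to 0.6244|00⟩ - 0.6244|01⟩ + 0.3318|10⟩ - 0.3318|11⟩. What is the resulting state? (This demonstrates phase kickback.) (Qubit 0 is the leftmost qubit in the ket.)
0.6244|00⟩ - 0.6244|01⟩ - 0.3318|10⟩ + 0.3318|11⟩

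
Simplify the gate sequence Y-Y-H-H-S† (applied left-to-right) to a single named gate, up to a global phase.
S†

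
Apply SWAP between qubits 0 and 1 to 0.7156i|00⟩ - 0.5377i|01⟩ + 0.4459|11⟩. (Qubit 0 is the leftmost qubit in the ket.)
0.7156i|00⟩ - 0.5377i|10⟩ + 0.4459|11⟩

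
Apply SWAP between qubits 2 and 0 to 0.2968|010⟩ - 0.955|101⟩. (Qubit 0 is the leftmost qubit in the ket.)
0.2968|010⟩ - 0.955|101⟩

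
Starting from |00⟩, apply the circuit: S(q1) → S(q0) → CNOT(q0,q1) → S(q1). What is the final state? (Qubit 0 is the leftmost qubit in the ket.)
|00⟩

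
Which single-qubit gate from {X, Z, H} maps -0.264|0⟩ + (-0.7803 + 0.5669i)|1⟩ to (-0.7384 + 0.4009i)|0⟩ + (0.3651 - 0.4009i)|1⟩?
H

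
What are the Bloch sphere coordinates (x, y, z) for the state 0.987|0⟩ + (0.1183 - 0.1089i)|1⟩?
(0.2335, -0.215, 0.9483)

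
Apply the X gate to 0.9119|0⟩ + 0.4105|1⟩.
0.4105|0⟩ + 0.9119|1⟩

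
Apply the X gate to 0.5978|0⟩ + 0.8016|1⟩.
0.8016|0⟩ + 0.5978|1⟩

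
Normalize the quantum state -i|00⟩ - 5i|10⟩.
-0.1961i|00⟩ - 0.9806i|10⟩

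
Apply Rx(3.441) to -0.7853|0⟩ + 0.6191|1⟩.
(0.1171 - 0.6122i)|0⟩ + (-0.09234 + 0.7765i)|1⟩

Rx(3.441) = [[cos(θ/2), −i·sin(θ/2)], [−i·sin(θ/2), cos(θ/2)]]; θ = 3.441, cos(θ/2) ≈ -0.149145, sin(θ/2) ≈ 0.988815.
With a = amp(|0⟩) = -0.7853 and b = amp(|1⟩) = 0.6191:
new amp(|0⟩) = (-0.149145)·a + (-0.988815i)·b = (0.1171 - 0.6122i)
new amp(|1⟩) = (-0.988815i)·a + (-0.149145)·b = (-0.09234 + 0.7765i)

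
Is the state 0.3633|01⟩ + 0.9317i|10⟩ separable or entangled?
Entangled

Writing the state as a|00⟩ + b|01⟩ + c|10⟩ + d|11⟩, it is a product state iff ad − bc = 0.
Here (a, b, c, d) = (0, 0.3633, 0.9317i, 0): ad − bc = (0)(0) − (0.3633)(0.9317i) = -0.3385i ≠ 0, so the state is entangled.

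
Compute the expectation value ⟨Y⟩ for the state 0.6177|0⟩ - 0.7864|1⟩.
0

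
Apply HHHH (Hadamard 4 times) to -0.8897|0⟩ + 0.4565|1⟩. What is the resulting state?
-0.8897|0⟩ + 0.4565|1⟩

H² = I, so an even number of Hadamards cancels: H^4 = I and the state is unchanged.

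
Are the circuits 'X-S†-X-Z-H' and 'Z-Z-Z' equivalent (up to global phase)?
No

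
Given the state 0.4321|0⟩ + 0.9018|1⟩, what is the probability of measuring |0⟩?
0.1867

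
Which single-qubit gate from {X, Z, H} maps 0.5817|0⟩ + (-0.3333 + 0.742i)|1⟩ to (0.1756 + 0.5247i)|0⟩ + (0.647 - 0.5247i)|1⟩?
H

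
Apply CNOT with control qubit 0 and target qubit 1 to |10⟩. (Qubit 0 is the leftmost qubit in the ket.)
|11⟩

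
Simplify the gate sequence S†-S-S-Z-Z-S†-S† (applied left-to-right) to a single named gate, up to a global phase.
S†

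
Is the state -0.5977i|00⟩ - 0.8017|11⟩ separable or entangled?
Entangled

Writing the state as a|00⟩ + b|01⟩ + c|10⟩ + d|11⟩, it is a product state iff ad − bc = 0.
Here (a, b, c, d) = (-0.5977i, 0, 0, -0.8017): ad − bc = (-0.5977i)(-0.8017) − (0)(0) = 0.4792i ≠ 0, so the state is entangled.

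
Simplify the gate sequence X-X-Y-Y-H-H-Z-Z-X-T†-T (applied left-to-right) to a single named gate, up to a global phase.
X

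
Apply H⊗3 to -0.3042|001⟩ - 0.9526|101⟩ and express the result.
-0.4443|000⟩ + 0.4443|001⟩ - 0.4443|010⟩ + 0.4443|011⟩ + 0.2292|100⟩ - 0.2292|101⟩ + 0.2292|110⟩ - 0.2292|111⟩

H⊗3 gives amp(|y⟩) = (1/2√2) Σ_x (−1)^(x·y) amp(|x⟩), where x·y is the number of positions in which both x and y have a 1.
|000⟩: (-0.3042 - 0.9526)/(2√2) = -0.4443
|001⟩: (0.3042 + 0.9526)/(2√2) = 0.4443
|010⟩: (-0.3042 - 0.9526)/(2√2) = -0.4443
|011⟩: (0.3042 + 0.9526)/(2√2) = 0.4443
|100⟩: (-0.3042 + 0.9526)/(2√2) = 0.2292
|101⟩: (0.3042 - 0.9526)/(2√2) = -0.2292
|110⟩: (-0.3042 + 0.9526)/(2√2) = 0.2292
|111⟩: (0.3042 - 0.9526)/(2√2) = -0.2292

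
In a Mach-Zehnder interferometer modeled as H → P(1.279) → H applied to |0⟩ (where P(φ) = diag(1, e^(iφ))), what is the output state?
(0.6438 + 0.4789i)|0⟩ + (0.3562 - 0.4789i)|1⟩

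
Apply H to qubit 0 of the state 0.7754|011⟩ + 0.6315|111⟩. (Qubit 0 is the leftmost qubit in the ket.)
0.9948|011⟩ + 0.1018|111⟩

H on qubit 0 mixes each pair of kets that differ only in qubit 0: amplitudes (a, b) of (|…0…⟩, |…1…⟩) become ((a + b)/√2, (a − b)/√2). Kets absent from the input have amplitude 0.
(|011⟩, |111⟩): (a, b) = (0.7754, 0.6315) → (0.9948, 0.1018)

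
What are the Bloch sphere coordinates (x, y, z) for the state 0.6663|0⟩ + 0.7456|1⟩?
(0.9936, 0, -0.112)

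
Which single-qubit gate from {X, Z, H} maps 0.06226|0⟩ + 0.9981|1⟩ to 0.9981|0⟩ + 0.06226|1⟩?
X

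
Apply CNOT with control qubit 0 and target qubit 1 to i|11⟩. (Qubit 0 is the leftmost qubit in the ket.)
i|10⟩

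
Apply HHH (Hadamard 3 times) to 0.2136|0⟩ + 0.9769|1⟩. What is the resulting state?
0.8418|0⟩ - 0.5397|1⟩

H² = I, so H^3 = H: a single Hadamard. With (a, b) = (0.2136, 0.9769), H gives ((a + b)/√2, (a − b)/√2) = (0.8418, -0.5397).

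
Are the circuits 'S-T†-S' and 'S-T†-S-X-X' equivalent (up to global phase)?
Yes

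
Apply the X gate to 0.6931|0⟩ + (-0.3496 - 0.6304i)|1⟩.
(-0.3496 - 0.6304i)|0⟩ + 0.6931|1⟩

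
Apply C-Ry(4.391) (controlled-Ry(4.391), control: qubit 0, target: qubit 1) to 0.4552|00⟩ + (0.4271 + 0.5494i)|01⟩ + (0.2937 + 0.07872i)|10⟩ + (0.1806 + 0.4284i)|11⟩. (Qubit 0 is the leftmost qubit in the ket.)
0.4552|00⟩ + (0.4271 + 0.5494i)|01⟩ + (-0.3183 - 0.3935i)|10⟩ + (0.1326 - 0.1867i)|11⟩

C-Ry(4.391) leaves the control-|0⟩ kets |00⟩, |01⟩ unchanged and applies Ry(4.391) to qubit 1 on the control-|1⟩ pair (|10⟩, |11⟩).
Ry(4.391) = [[cos(θ/2), −sin(θ/2)], [sin(θ/2), cos(θ/2)]]; θ = 4.391, cos(θ/2) ≈ -0.584857, sin(θ/2) ≈ 0.811136.
With a = amp(|10⟩) = (0.2937 + 0.07872i) and b = amp(|11⟩) = (0.1806 + 0.4284i):
new amp(|10⟩) = (-0.584857)·a + (-0.811136)·b = (-0.3183 - 0.3935i)
new amp(|11⟩) = (0.811136)·a + (-0.584857)·b = (0.1326 - 0.1867i)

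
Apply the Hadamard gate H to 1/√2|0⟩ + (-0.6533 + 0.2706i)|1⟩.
(0.03805 + 0.1913i)|0⟩ + (0.962 - 0.1913i)|1⟩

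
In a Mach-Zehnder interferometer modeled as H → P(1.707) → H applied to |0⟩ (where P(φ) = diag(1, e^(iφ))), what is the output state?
(0.4321 + 0.4954i)|0⟩ + (0.5679 - 0.4954i)|1⟩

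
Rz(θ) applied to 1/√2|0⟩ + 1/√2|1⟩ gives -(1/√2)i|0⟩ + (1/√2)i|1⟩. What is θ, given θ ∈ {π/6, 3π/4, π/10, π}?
π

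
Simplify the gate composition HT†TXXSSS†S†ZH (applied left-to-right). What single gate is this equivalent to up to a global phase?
X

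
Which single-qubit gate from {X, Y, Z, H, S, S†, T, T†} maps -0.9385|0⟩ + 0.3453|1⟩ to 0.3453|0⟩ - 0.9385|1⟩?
X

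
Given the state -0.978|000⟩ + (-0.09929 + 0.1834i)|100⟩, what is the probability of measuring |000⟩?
0.9565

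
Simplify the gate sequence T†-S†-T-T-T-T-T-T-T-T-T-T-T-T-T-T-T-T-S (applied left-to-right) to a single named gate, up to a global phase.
T†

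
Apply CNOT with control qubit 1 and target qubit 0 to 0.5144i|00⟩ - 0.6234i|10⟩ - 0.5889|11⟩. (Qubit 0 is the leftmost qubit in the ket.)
0.5144i|00⟩ - 0.5889|01⟩ - 0.6234i|10⟩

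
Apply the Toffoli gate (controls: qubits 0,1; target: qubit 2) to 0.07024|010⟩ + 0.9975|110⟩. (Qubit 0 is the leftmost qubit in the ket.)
0.07024|010⟩ + 0.9975|111⟩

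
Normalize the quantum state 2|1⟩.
|1⟩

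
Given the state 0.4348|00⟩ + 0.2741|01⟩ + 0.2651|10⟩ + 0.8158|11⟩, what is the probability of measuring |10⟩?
0.07028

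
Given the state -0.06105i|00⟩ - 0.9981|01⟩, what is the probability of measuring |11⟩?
0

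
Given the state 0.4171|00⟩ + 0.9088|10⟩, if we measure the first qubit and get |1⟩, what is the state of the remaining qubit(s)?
|0⟩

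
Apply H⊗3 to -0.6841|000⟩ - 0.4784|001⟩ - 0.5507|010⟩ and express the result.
-0.6057|000⟩ - 0.2674|001⟩ - 0.2163|010⟩ + 0.122|011⟩ - 0.6057|100⟩ - 0.2674|101⟩ - 0.2163|110⟩ + 0.122|111⟩

H⊗3 gives amp(|y⟩) = (1/2√2) Σ_x (−1)^(x·y) amp(|x⟩), where x·y is the number of positions in which both x and y have a 1.
|000⟩: (-0.6841 - 0.4784 - 0.5507)/(2√2) = -0.6057
|001⟩: (-0.6841 + 0.4784 - 0.5507)/(2√2) = -0.2674
|010⟩: (-0.6841 - 0.4784 + 0.5507)/(2√2) = -0.2163
|011⟩: (-0.6841 + 0.4784 + 0.5507)/(2√2) = 0.122
|100⟩: (-0.6841 - 0.4784 - 0.5507)/(2√2) = -0.6057
|101⟩: (-0.6841 + 0.4784 - 0.5507)/(2√2) = -0.2674
|110⟩: (-0.6841 - 0.4784 + 0.5507)/(2√2) = -0.2163
|111⟩: (-0.6841 + 0.4784 + 0.5507)/(2√2) = 0.122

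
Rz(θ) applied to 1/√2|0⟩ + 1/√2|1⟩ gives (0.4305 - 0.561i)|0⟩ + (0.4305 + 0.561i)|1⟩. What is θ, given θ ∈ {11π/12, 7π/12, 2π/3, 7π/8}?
7π/12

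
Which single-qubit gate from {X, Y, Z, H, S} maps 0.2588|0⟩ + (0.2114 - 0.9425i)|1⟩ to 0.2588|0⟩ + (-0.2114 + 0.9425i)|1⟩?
Z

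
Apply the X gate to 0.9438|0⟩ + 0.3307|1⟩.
0.3307|0⟩ + 0.9438|1⟩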